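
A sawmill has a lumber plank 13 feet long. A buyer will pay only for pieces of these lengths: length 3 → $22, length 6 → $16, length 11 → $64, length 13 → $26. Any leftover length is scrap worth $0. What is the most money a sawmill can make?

88

Let r[k] be the best obtainable value from length k. For each k, try every first piece i and keep the best of price[i] + r[k−i].
r[1] = 0
r[2] = 0
r[3] = 22
r[4] = 22
r[5] = 22
r[6] = max(22+22, 16+0) = 44
r[7] = max(22+22, 16+0) = 44
r[8] = max(22+22, 16+0) = 44
r[9] = max(22+44, 16+22) = 66
r[10] = max(22+44, 16+22) = 66
r[11] = max(22+44, 16+22, 64+0) = 66
r[12] = max(22+66, 16+44, 64+0) = 88
r[13] = max(22+66, 16+44, 64+0, 26+0) = 88
One optimal cutting: pieces 3 + 3 + 3 + 3 with 1 foot of scrap → $88.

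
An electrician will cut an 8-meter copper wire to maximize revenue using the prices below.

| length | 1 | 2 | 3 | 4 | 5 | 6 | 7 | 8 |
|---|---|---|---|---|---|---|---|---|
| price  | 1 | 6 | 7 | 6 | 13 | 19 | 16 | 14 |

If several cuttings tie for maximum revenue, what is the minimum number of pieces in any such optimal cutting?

Build r[k] bottom-up: r[k] = max over allowed piece i of (p[i] + r[k−i]).
r[1] = 1
r[2] = 6
r[3] = 7  (first piece 1, then r[2]=6)
r[4] = 12  (first piece 2, then r[2]=6)
r[5] = 13  (first piece 1, then r[4]=12)
r[6] = 19
r[7] = 20  (first piece 1, then r[6]=19)
r[8] = 25  (first piece 2, then r[6]=19)
Maximum revenue is €25.
Now minimize piece count subject to staying optimal: for each k, pieces[k] = 1 + min over i with p[i]+r[k−i]=r[k] of pieces[k−i].
pieces[5] = 1
pieces[6] = 1
pieces[7] = 2
pieces[8] = 2

2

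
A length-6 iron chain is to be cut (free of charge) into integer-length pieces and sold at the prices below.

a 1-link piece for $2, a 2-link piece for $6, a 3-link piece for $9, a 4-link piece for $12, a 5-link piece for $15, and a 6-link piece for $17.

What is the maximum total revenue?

Build r[k] bottom-up: r[k] = max over allowed piece i of (p[i] + r[k−i]).
r[1] = 2
r[2] = max(2+2, 6+0) = 6
r[3] = max(2+6, 6+2, 9+0) = 9
r[4] = max(2+9, 6+6, 9+2, 12+0) = 12
r[5] = max(2+12, 6+9, 9+6, 12+2, 15+0) = 15
r[6] = max(2+15, 6+12, 9+9, 12+6, 15+2, 17+0) = 18
One optimal cutting: 2 + 2 + 2 → $6 + $6 + $6 = $18.

18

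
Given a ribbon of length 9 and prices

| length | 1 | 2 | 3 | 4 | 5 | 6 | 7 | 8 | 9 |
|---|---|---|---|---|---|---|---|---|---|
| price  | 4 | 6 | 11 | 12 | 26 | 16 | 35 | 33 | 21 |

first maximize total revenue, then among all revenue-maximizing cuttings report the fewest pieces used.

3

Consider every possible first cut. r[k] is the best of p[i]+r[k−i] over all sellable i≤k.
r[1] = 4
r[2] = 8  (first piece 1, then r[1]=4)
r[3] = 12  (first piece 1, then r[2]=8)
r[4] = 16  (first piece 1, then r[3]=12)
r[5] = 26
r[6] = 30  (first piece 1, then r[5]=26)
r[7] = 35
r[8] = 39  (first piece 1, then r[7]=35)
r[9] = 43  (first piece 1, then r[8]=39)
Maximum revenue is ¢43.
Now minimize piece count subject to staying optimal: for each k, pieces[k] = 1 + min over i with p[i]+r[k−i]=r[k] of pieces[k−i].
pieces[6] = 2
pieces[7] = 1
pieces[8] = 2
pieces[9] = 3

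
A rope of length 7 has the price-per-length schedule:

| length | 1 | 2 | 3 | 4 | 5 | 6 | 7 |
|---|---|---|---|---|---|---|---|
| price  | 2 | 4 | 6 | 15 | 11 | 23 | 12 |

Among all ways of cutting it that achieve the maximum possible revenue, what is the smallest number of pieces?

2

Consider every possible first cut. r[k] is the best of p[i]+r[k−i] over all sellable i≤k.
r[1] = 2
r[2] = max(2+2, 4+0) = 4
r[3] = max(2+4, 4+2, 6+0) = 6
r[4] = max(2+6, 4+4, 6+2, 15+0) = 15
r[5] = max(2+15, 4+6, 6+4, 15+2, 11+0) = 17
r[6] = max(2+17, 4+15, 6+6, 15+4, 11+2, 23+0) = 23
r[7] = max(2+23, 4+17, 6+15, …, 23+2, 12+0) = 25
Maximum revenue is 25.
Now minimize piece count subject to staying optimal: for each k, pieces[k] = 1 + min over i with p[i]+r[k−i]=r[k] of pieces[k−i].
pieces[4] = 1
pieces[5] = 2
pieces[6] = 1
pieces[7] = 2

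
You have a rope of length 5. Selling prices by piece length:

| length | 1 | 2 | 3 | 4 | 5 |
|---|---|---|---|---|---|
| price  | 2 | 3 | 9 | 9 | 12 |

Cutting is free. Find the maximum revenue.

Build r[k] bottom-up: r[k] = max over allowed piece i of (p[i] + r[k−i]).
r[1] = 2
r[2] = max(2+2, 3+0) = 4
r[3] = max(2+4, 3+2, 9+0) = 9
r[4] = max(2+9, 3+4, 9+2, 9+0) = 11
r[5] = max(2+11, 3+9, 9+4, 9+2, 12+0) = 13
One optimal cutting: 3 + 1 + 1 → $9 + $2 + $2 = $13.

13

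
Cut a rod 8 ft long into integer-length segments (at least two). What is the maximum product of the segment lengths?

Define g[k] = max over 1≤i<k of i · max(k−i, g[k−i]); the inner max lets the remainder stay uncut if that's better.
g[2] = 1×max(1,0) = 1×1 = 1
g[3] = 1×max(2,1) = 1×2 = 2
g[4] = 2×max(2,1) = 2×2 = 4
g[5] = 2×max(3,2) = 2×3 = 6
g[6] = 3×max(3,2) = 3×3 = 9
g[7] = 2×max(5,6) = 2×6 = 12
g[8] = 2×max(6,9) = 2×9 = 18
One optimal split: 3 + 3 + 2; product 3×3×2 = 18.

18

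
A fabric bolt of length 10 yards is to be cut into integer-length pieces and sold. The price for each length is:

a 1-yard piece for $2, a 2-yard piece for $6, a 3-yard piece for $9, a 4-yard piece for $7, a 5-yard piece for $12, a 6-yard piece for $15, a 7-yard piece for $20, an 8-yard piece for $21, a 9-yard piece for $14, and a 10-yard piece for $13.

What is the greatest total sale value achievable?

Consider every possible first cut. r[k] is the best of p[i]+r[k−i] over all sellable i≤k.
r[1] = 2
r[2] = 6
r[3] = 9
r[4] = 12  (first piece 2, then r[2]=6)
r[5] = 15  (first piece 2, then r[3]=9)
r[6] = 18  (first piece 2, then r[4]=12)
r[7] = 21  (first piece 2, then r[5]=15)
r[8] = 24  (first piece 2, then r[6]=18)
r[9] = 27  (first piece 2, then r[7]=21)
r[10] = 30  (first piece 2, then r[8]=24)
One optimal cutting: 2 + 2 + 2 + 2 + 2 → $6 + $6 + $6 + $6 + $6 = $30.

30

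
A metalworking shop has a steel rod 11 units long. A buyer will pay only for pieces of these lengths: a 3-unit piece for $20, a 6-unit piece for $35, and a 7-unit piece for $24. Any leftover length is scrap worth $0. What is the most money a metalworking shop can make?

60

Consider every possible first cut. f[k] is the best of p[i]+f[k−i] over all sellable i≤k.
f[1] = 0
f[2] = 0
f[3] = 20
f[4] = 20
f[5] = 20
f[6] = max(20+20, 35+0) = 40
f[7] = max(20+20, 35+0, 24+0) = 40
f[8] = max(20+20, 35+0, 24+0) = 40
f[9] = max(20+40, 35+20, 24+0) = 60
f[10] = max(20+40, 35+20, 24+20) = 60
f[11] = max(20+40, 35+20, 24+20) = 60
One optimal cutting: pieces 3 + 3 + 3 with 2 units of scrap → $60.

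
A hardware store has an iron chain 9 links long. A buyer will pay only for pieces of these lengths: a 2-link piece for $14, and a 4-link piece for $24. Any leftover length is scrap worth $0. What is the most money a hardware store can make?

56

Consider every possible first cut. r[k] is the best of p[i]+r[k−i] over all sellable i≤k.
r[1] = 0
r[2] = 14
r[3] = 14
r[4] = 28  (first piece 2, then r[2]=14)
r[5] = 28
r[6] = 42  (first piece 2, then r[4]=28)
r[7] = 42
r[8] = 56  (first piece 2, then r[6]=42)
r[9] = 56
One optimal cutting: pieces 2 + 2 + 2 + 2 with 1 link of scrap → $56.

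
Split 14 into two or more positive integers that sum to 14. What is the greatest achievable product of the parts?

Fill P[k] for k=2..14: at each k try every first piece i and multiply by the better of (k−i) uncut or P[k−i].
P[2] = 1·max(1,0) = 1·1 = 1
P[3] = 1·max(2,1) = 1·2 = 2
P[4] = 2·max(2,1) = 2·2 = 4
P[5] = 2·max(3,2) = 2·3 = 6
P[6] = 3·max(3,2) = 3·3 = 9
P[7] = 2·max(5,6) = 2·6 = 12
P[8] = 2·max(6,9) = 2·9 = 18
P[9] = 3·max(6,9) = 3·9 = 27
P[10] = 2·max(8,18) = 2·18 = 36
P[11] = 2·max(9,27) = 2·27 = 54
P[12] = 3·max(9,27) = 3·27 = 81
P[13] = 2·max(11,54) = 2·54 = 108
P[14] = 2·max(12,81) = 2·81 = 162
One optimal split: 3 + 3 + 3 + 3 + 2; product 3·3·3·3·2 = 162.

162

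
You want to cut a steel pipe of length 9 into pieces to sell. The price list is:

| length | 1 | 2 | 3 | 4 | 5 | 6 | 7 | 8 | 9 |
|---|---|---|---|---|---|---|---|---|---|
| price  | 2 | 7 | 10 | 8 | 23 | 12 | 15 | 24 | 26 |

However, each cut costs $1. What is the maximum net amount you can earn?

Let r[k] be the best obtainable value from length k. For each k, try every first piece i and keep the best of price[i] + r[k−i] minus the 1 cut fee when i<k.
r[1] = 2
r[2] = max(2+2-1, 7+0) = 7
r[3] = max(2+7-1, 7+2-1, 10+0) = 10
r[4] = max(2+10-1, 7+7-1, 10+2-1, 8+0) = 13
r[5] = max(2+13-1, 7+10-1, 10+7-1, 8+2-1, 23+0) = 23
r[6] = max(2+23-1, 7+13-1, 10+10-1, 8+7-1, 23+2-1, 12+0) = 24
r[7] = max(2+24-1, 7+23-1, 10+13-1, …, 12+2-1, 15+0) = 29
r[8] = max(2+29-1, 7+24-1, 10+23-1, …, 15+2-1, 24+0) = 32
r[9] = max(2+32-1, 7+29-1, 10+24-1, …, 24+2-1, 26+0) = 35
One optimal plan: pieces 5 + 2 + 2 (2 cuts) → $37 − $2 = $35.

35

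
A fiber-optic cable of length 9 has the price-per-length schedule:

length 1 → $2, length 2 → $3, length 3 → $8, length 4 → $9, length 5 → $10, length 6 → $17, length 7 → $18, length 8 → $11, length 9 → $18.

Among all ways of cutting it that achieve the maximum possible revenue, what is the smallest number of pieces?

2

Consider every possible first cut. r[k] is the best of p[i]+r[k−i] over all sellable i≤k.
r[1] = 2
r[2] = 4  (first piece 1, then r[1]=2)
r[3] = 8
r[4] = 10  (first piece 1, then r[3]=8)
r[5] = 12  (first piece 1, then r[4]=10)
r[6] = 17
r[7] = 19  (first piece 1, then r[6]=17)
r[8] = 21  (first piece 1, then r[7]=19)
r[9] = 25  (first piece 3, then r[6]=17)
Maximum revenue is $25.
Now minimize piece count subject to staying optimal: for each k, pieces[k] = 1 + min over i with p[i]+r[k−i]=r[k] of pieces[k−i].
pieces[6] = 1
pieces[7] = 2
pieces[8] = 3
pieces[9] = 2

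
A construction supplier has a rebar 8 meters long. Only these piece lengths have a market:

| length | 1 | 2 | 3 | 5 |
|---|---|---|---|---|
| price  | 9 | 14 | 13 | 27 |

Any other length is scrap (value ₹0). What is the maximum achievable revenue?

Let f[k] be the best obtainable value from length k. For each k, try every first piece i and keep the best of price[i] + f[k−i].
f[1] = 9
f[2] = 18  (first piece 1, then f[1]=9)
f[3] = 27  (first piece 1, then f[2]=18)
f[4] = 36  (first piece 1, then f[3]=27)
f[5] = 45  (first piece 1, then f[4]=36)
f[6] = 54  (first piece 1, then f[5]=45)
f[7] = 63  (first piece 1, then f[6]=54)
f[8] = 72  (first piece 1, then f[7]=63)
One optimal cutting: 1 + 1 + 1 + 1 + 1 + 1 + 1 + 1 → ₹72.

72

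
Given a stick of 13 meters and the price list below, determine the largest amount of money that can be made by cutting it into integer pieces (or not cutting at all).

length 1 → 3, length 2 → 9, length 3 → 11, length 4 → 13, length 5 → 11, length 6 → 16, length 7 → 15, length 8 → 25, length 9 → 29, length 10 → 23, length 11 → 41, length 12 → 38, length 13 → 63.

63

Let r[k] be the best obtainable value from length k. For each k, try every first piece i and keep the best of price[i] + r[k−i].
r[1] = 3
r[2] = 9
r[3] = 12  (first piece 1, then r[2]=9)
r[4] = 18  (first piece 2, then r[2]=9)
r[5] = 21  (first piece 1, then r[4]=18)
r[6] = 27  (first piece 2, then r[4]=18)
r[7] = 30  (first piece 1, then r[6]=27)
r[8] = 36  (first piece 2, then r[6]=27)
r[9] = 39  (first piece 1, then r[8]=36)
r[10] = 45  (first piece 2, then r[8]=36)
r[11] = 48  (first piece 1, then r[10]=45)
r[12] = 54  (first piece 2, then r[10]=45)
r[13] = 63
Best is to sell the whole 13-meter piece uncut for 63.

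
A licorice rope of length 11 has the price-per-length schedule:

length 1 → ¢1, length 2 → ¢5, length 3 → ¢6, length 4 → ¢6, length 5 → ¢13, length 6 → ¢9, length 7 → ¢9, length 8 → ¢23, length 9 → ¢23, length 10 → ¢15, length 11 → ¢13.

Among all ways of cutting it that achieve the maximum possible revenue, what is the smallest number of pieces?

2

Consider every possible first cut. r[k] is the best of p[i]+r[k−i] over all sellable i≤k.
r[1] = 1
r[2] = max(1+1, 5+0) = 5
r[3] = max(1+5, 5+1, 6+0) = 6
r[4] = max(1+6, 5+5, 6+1, 6+0) = 10
r[5] = max(1+10, 5+6, 6+5, 6+1, 13+0) = 13
r[6] = max(1+13, 5+10, 6+6, 6+5, 13+1, 9+0) = 15
r[7] = max(1+15, 5+13, 6+10, …, 9+1, 9+0) = 18
r[8] = max(1+18, 5+15, 6+13, …, 9+1, 23+0) = 23
r[9] = max(1+23, 5+18, 6+15, …, 23+1, 23+0) = 24
r[10] = max(1+24, 5+23, 6+18, …, 23+1, 15+0) = 28
r[11] = max(1+28, 5+24, 6+23, …, 15+1, 13+0) = 29
Maximum revenue is ¢29.
Now minimize piece count subject to staying optimal: for each k, pieces[k] = 1 + min over i with p[i]+r[k−i]=r[k] of pieces[k−i].
pieces[8] = 1
pieces[9] = 2
pieces[10] = 2
pieces[11] = 2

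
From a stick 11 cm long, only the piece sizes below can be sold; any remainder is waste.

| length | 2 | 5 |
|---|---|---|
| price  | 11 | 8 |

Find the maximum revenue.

55

Let best[k] be the best obtainable value from length k. For each k, try every first piece i and keep the best of price[i] + best[k−i].
best[1] = 0
best[2] = 11
best[3] = 11
best[4] = 22  (first piece 2, then best[2]=11)
best[5] = 22
best[6] = 33  (first piece 2, then best[4]=22)
best[7] = 33
best[8] = 44  (first piece 2, then best[6]=33)
best[9] = 44
best[10] = 55  (first piece 2, then best[8]=44)
best[11] = 55
One optimal cutting: pieces 2 + 2 + 2 + 2 + 2 with 1 cm of scrap → $55.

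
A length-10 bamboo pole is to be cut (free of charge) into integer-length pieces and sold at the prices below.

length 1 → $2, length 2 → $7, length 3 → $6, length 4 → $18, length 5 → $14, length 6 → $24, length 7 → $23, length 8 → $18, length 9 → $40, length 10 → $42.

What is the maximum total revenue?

Let r[k] be the best obtainable value from length k. For each k, try every first piece i and keep the best of price[i] + r[k−i].
r[1] = 2
r[2] = max(2+2, 7+0) = 7
r[3] = max(2+7, 7+2, 6+0) = 9
r[4] = max(2+9, 7+7, 6+2, 18+0) = 18
r[5] = max(2+18, 7+9, 6+7, 18+2, 14+0) = 20
r[6] = max(2+20, 7+18, 6+9, 18+7, 14+2, 24+0) = 25
r[7] = max(2+25, 7+20, 6+18, …, 24+2, 23+0) = 27
r[8] = max(2+27, 7+25, 6+20, …, 23+2, 18+0) = 36
r[9] = max(2+36, 7+27, 6+25, …, 18+2, 40+0) = 40
r[10] = max(2+40, 7+36, 6+27, …, 40+2, 42+0) = 43
One optimal cutting: 4 + 4 + 2 → $18 + $18 + $7 = $43.

43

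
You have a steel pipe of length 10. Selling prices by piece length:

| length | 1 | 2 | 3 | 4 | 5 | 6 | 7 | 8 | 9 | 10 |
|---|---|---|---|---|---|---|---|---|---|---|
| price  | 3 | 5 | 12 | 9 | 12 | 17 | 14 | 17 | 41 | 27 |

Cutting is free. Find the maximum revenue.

44

Let r[k] be the best obtainable value from length k. For each k, try every first piece i and keep the best of price[i] + r[k−i].
r[1] = 3
r[2] = 6  (first piece 1, then r[1]=3)
r[3] = 12
r[4] = 15  (first piece 1, then r[3]=12)
r[5] = 18  (first piece 1, then r[4]=15)
r[6] = 24  (first piece 3, then r[3]=12)
r[7] = 27  (first piece 1, then r[6]=24)
r[8] = 30  (first piece 1, then r[7]=27)
r[9] = 41
r[10] = 44  (first piece 1, then r[9]=41)
One optimal cutting: 9 + 1 → $41 + $3 = $44.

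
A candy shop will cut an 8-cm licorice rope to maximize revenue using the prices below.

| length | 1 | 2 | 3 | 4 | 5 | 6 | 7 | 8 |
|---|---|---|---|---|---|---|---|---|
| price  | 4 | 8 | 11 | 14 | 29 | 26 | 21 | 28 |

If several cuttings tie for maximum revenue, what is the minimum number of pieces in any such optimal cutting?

Build r[k] bottom-up: r[k] = max over allowed piece i of (p[i] + r[k−i]).
r[1] = 4
r[2] = 8  (first piece 1, then r[1]=4)
r[3] = 12  (first piece 1, then r[2]=8)
r[4] = 16  (first piece 1, then r[3]=12)
r[5] = 29
r[6] = 33  (first piece 1, then r[5]=29)
r[7] = 37  (first piece 1, then r[6]=33)
r[8] = 41  (first piece 1, then r[7]=37)
Maximum revenue is ¢41.
Now minimize piece count subject to staying optimal: for each k, pieces[k] = 1 + min over i with p[i]+r[k−i]=r[k] of pieces[k−i].
pieces[5] = 1
pieces[6] = 2
pieces[7] = 2
pieces[8] = 3

3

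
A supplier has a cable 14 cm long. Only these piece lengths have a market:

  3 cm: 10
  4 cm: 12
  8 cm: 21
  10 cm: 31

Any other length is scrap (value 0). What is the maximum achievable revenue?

Let best[k] be the best obtainable value from length k. For each k, try every first piece i and keep the best of price[i] + best[k−i].
best[1] = 0
best[2] = 0
best[3] = 10
best[4] = 12
best[5] = 12
best[6] = 20  (first piece 3, then best[3]=10)
best[7] = 22  (first piece 3, then best[4]=12)
best[8] = 24  (first piece 4, then best[4]=12)
best[9] = 30  (first piece 3, then best[6]=20)
best[10] = 32  (first piece 3, then best[7]=22)
best[11] = 34  (first piece 3, then best[8]=24)
best[12] = 40  (first piece 3, then best[9]=30)
best[13] = 42  (first piece 3, then best[10]=32)
best[14] = 44  (first piece 3, then best[11]=34)
One optimal cutting: 4 + 4 + 3 + 3 → 44.

44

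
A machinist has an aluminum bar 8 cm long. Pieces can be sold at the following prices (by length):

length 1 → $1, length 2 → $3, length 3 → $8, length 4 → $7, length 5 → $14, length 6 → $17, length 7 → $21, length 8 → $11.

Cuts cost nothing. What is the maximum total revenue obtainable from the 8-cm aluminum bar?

22

Let R[k] be the best obtainable value from length k. For each k, try every first piece i and keep the best of price[i] + R[k−i].
R[1] = 1
R[2] = max(1+1, 3+0) = 3
R[3] = max(1+3, 3+1, 8+0) = 8
R[4] = max(1+8, 3+3, 8+1, 7+0) = 9
R[5] = max(1+9, 3+8, 8+3, 7+1, 14+0) = 14
R[6] = max(1+14, 3+9, 8+8, 7+3, 14+1, 17+0) = 17
R[7] = max(1+17, 3+14, 8+9, …, 17+1, 21+0) = 21
R[8] = max(1+21, 3+17, 8+14, …, 21+1, 11+0) = 22
One optimal cutting: 7 + 1 → $21 + $1 = $22.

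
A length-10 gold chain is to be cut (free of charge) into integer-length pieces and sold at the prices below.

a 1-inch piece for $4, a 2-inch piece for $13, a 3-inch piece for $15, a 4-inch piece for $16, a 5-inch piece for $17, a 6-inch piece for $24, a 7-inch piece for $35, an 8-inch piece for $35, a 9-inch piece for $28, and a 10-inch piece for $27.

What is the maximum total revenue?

Build best[k] bottom-up: best[k] = max over allowed piece i of (p[i] + best[k−i]).
best[1] = 4
best[2] = 13
best[3] = 17  (first piece 1, then best[2]=13)
best[4] = 26  (first piece 2, then best[2]=13)
best[5] = 30  (first piece 1, then best[4]=26)
best[6] = 39  (first piece 2, then best[4]=26)
best[7] = 43  (first piece 1, then best[6]=39)
best[8] = 52  (first piece 2, then best[6]=39)
best[9] = 56  (first piece 1, then best[8]=52)
best[10] = 65  (first piece 2, then best[8]=52)
One optimal cutting: 2 + 2 + 2 + 2 + 2 → $13 + $13 + $13 + $13 + $13 = $65.

65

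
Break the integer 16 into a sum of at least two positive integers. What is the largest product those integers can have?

324

Define P[k] = max over 1≤i<k of i · max(k−i, P[k−i]); the inner max lets the remainder stay uncut if that's better.
Small cases: P[2]=1, P[3]=2, P[4]=4, P[5]=6, P[6]=9, P[7]=12, P[8]=18, P[9]=27, P[10]=36.
P[11] = 2*max(9,27) = 2*27 = 54
P[12] = 3*max(9,27) = 3*27 = 81
P[13] = 2*max(11,54) = 2*54 = 108
P[14] = 2*max(12,81) = 2*81 = 162
P[15] = 3*max(12,81) = 3*81 = 243
P[16] = 2*max(14,162) = 2*162 = 324
One optimal split: 3 + 3 + 3 + 3 + 2 + 2; product 3*3*3*3*2*2 = 324.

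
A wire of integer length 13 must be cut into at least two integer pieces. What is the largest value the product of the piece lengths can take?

108

Fill P[k] for k=2..13: at each k try every first piece i and multiply by the better of (k−i) uncut or P[k−i].
Small cases: P[2]=1, P[3]=2, P[4]=4, P[5]=6.
P[6] = 3*max(3,2) = 3*3 = 9
P[7] = 2*max(5,6) = 2*6 = 12
P[8] = 2*max(6,9) = 2*9 = 18
P[9] = 3*max(6,9) = 3*9 = 27
P[10] = 2*max(8,18) = 2*18 = 36
P[11] = 2*max(9,27) = 2*27 = 54
P[12] = 3*max(9,27) = 3*27 = 81
P[13] = 2*max(11,54) = 2*54 = 108
One optimal split: 3 + 3 + 3 + 2 + 2; product 3*3*3*2*2 = 108.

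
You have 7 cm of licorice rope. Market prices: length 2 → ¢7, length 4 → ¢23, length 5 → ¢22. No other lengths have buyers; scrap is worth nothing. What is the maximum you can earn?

30

Build r[k] bottom-up: r[k] = max over allowed piece i of (p[i] + r[k−i]).
r[1] = 0
r[2] = 7
r[3] = 7
r[4] = 23
r[5] = 23
r[6] = 30  (first piece 2, then r[4]=23)
r[7] = 30
One optimal cutting: pieces 4 + 2 with 1 cm of scrap → ¢30.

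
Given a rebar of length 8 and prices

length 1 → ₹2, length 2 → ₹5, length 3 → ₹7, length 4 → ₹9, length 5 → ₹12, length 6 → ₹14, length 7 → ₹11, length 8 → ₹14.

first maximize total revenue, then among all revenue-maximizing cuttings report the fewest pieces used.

Build r[k] bottom-up: r[k] = max over allowed piece i of (p[i] + r[k−i]).
r[1] = 2
r[2] = max(2+2, 5+0) = 5
r[3] = max(2+5, 5+2, 7+0) = 7
r[4] = max(2+7, 5+5, 7+2, 9+0) = 10
r[5] = max(2+10, 5+7, 7+5, 9+2, 12+0) = 12
r[6] = max(2+12, 5+10, 7+7, 9+5, 12+2, 14+0) = 15
r[7] = max(2+15, 5+12, 7+10, …, 14+2, 11+0) = 17
r[8] = max(2+17, 5+15, 7+12, …, 11+2, 14+0) = 20
Maximum revenue is ₹20.
Now minimize piece count subject to staying optimal: for each k, pieces[k] = 1 + min over i with p[i]+r[k−i]=r[k] of pieces[k−i].
pieces[5] = 1
pieces[6] = 3
pieces[7] = 2
pieces[8] = 4

4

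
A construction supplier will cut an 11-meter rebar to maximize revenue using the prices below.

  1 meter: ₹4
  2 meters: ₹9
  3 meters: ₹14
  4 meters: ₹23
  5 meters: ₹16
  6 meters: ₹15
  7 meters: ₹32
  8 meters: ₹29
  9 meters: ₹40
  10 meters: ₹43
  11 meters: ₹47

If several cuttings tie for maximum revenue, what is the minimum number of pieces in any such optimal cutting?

Consider every possible first cut. r[k] is the best of p[i]+r[k−i] over all sellable i≤k.
r[1] = 4
r[2] = 9
r[3] = 14
r[4] = 23
r[5] = 27  (first piece 1, then r[4]=23)
r[6] = 32  (first piece 2, then r[4]=23)
r[7] = 37  (first piece 3, then r[4]=23)
r[8] = 46  (first piece 4, then r[4]=23)
r[9] = 50  (first piece 1, then r[8]=46)
r[10] = 55  (first piece 2, then r[8]=46)
r[11] = 60  (first piece 3, then r[8]=46)
Maximum revenue is ₹60.
Now minimize piece count subject to staying optimal: for each k, pieces[k] = 1 + min over i with p[i]+r[k−i]=r[k] of pieces[k−i].
pieces[8] = 2
pieces[9] = 3
pieces[10] = 3
pieces[11] = 3

3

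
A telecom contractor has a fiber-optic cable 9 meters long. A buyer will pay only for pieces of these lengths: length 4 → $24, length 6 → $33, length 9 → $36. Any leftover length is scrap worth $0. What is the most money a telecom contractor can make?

48

Consider every possible first cut. r[k] is the best of p[i]+r[k−i] over all sellable i≤k.
r[1] = 0
r[2] = 0
r[3] = 0
r[4] = 24
r[5] = 24
r[6] = max(24+0, 33+0) = 33
r[7] = max(24+0, 33+0) = 33
r[8] = max(24+24, 33+0) = 48
r[9] = max(24+24, 33+0, 36+0) = 48
One optimal cutting: pieces 4 + 4 with 1 meter of scrap → $48.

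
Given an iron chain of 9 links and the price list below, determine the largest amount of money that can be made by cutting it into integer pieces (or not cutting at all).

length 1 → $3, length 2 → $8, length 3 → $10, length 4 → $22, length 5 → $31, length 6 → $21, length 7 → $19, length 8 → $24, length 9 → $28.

Consider every possible first cut. v[k] is the best of p[i]+v[k−i] over all sellable i≤k.
v[1] = 3
v[2] = 8
v[3] = 11  (first piece 1, then v[2]=8)
v[4] = 22
v[5] = 31
v[6] = 34  (first piece 1, then v[5]=31)
v[7] = 39  (first piece 2, then v[5]=31)
v[8] = 44  (first piece 4, then v[4]=22)
v[9] = 53  (first piece 4, then v[5]=31)
One optimal cutting: 5 + 4 → $31 + $22 = $53.

53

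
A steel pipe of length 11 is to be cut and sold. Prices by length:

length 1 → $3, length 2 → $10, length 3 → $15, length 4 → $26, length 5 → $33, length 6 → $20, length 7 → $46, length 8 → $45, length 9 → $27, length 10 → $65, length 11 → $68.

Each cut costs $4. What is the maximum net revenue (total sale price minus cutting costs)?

68

Let r[k] be the best obtainable value from length k. For each k, try every first piece i and keep the best of price[i] + r[k−i] minus the 4 cut fee when i<k.
r[1] = 3
r[2] = 10
r[3] = 15
r[4] = 26
r[5] = 33
r[6] = 32  (first piece 1, then r[5]=33)
r[7] = 46
r[8] = 48  (first piece 4, then r[4]=26)
r[9] = 55  (first piece 4, then r[5]=33)
r[10] = 65
r[11] = 68  (first piece 4, then r[7]=46)
One optimal plan: pieces 7 + 4 (1 cut) → $72 − $4 = $68.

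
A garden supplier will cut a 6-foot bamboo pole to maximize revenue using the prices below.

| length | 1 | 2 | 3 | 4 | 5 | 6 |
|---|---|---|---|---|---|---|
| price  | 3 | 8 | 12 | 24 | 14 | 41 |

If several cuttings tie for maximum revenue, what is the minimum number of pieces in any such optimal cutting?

1

Let r[k] be the best obtainable value from length k. For each k, try every first piece i and keep the best of price[i] + r[k−i].
r[1] = 3
r[2] = 8
r[3] = 12
r[4] = 24
r[5] = 27  (first piece 1, then r[4]=24)
r[6] = 41
Maximum revenue is $41.
Now minimize piece count subject to staying optimal: for each k, pieces[k] = 1 + min over i with p[i]+r[k−i]=r[k] of pieces[k−i].
pieces[3] = 1
pieces[4] = 1
pieces[5] = 2
pieces[6] = 1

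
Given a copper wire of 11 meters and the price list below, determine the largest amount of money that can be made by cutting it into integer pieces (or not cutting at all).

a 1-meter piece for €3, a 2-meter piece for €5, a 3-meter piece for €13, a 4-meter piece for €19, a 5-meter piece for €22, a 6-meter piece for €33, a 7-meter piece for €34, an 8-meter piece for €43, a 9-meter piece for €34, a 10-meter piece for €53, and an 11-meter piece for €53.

Build r[k] bottom-up: r[k] = max over allowed piece i of (p[i] + r[k−i]).
r[1] = 3
r[2] = 6  (first piece 1, then r[1]=3)
r[3] = 13
r[4] = 19
r[5] = 22  (first piece 1, then r[4]=19)
r[6] = 33
r[7] = 36  (first piece 1, then r[6]=33)
r[8] = 43
r[9] = 46  (first piece 1, then r[8]=43)
r[10] = 53
r[11] = 56  (first piece 1, then r[10]=53)
One optimal cutting: 10 + 1 → €53 + €3 = €56.

56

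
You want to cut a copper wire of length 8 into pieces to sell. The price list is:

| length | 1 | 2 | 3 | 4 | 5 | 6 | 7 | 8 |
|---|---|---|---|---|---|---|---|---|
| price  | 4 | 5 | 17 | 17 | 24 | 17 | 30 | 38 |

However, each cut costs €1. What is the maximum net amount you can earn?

40

Consider every possible first cut. net[k] is the best of p[i]+net[k−i] over all sellable i≤k, charging 1 whenever i<k.
net[1] = 4
net[2] = max(4+4-1, 5+0) = 7
net[3] = max(4+7-1, 5+4-1, 17+0) = 17
net[4] = max(4+17-1, 5+7-1, 17+4-1, 17+0) = 20
net[5] = max(4+20-1, 5+17-1, 17+7-1, 17+4-1, 24+0) = 24
net[6] = max(4+24-1, 5+20-1, 17+17-1, 17+7-1, 24+4-1, 17+0) = 33
net[7] = max(4+33-1, 5+24-1, 17+20-1, …, 17+4-1, 30+0) = 36
net[8] = max(4+36-1, 5+33-1, 17+24-1, …, 30+4-1, 38+0) = 40
One optimal plan: pieces 5 + 3 (1 cut) → €41 − €1 = €40.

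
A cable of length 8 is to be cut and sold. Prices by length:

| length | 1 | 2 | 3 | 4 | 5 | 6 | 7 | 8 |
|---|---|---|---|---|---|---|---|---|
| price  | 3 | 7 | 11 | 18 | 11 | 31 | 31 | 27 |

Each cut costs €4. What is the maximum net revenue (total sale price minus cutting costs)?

34

Consider every possible first cut. net[k] is the best of p[i]+net[k−i] over all sellable i≤k, charging 4 whenever i<k.
net[1] = 3
net[2] = max(3+3-4, 7+0) = 7
net[3] = max(3+7-4, 7+3-4, 11+0) = 11
net[4] = max(3+11-4, 7+7-4, 11+3-4, 18+0) = 18
net[5] = max(3+18-4, 7+11-4, 11+7-4, 18+3-4, 11+0) = 17
net[6] = max(3+17-4, 7+18-4, 11+11-4, 18+7-4, 11+3-4, 31+0) = 31
net[7] = max(3+31-4, 7+17-4, 11+18-4, …, 31+3-4, 31+0) = 31
net[8] = max(3+31-4, 7+31-4, 11+17-4, …, 31+3-4, 27+0) = 34
One optimal plan: pieces 6 + 2 (1 cut) → €38 − €4 = €34.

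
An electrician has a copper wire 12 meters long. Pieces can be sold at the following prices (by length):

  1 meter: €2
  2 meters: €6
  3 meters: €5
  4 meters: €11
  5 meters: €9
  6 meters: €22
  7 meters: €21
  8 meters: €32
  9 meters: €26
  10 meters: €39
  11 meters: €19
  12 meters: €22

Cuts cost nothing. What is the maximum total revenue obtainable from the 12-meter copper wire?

45

Consider every possible first cut. v[k] is the best of p[i]+v[k−i] over all sellable i≤k.
v[1] = 2
v[2] = max(2+2, 6+0) = 6
v[3] = max(2+6, 6+2, 5+0) = 8
v[4] = max(2+8, 6+6, 5+2, 11+0) = 12
v[5] = max(2+12, 6+8, 5+6, 11+2, 9+0) = 14
v[6] = max(2+14, 6+12, 5+8, 11+6, 9+2, 22+0) = 22
v[7] = max(2+22, 6+14, 5+12, …, 22+2, 21+0) = 24
v[8] = max(2+24, 6+22, 5+14, …, 21+2, 32+0) = 32
v[9] = max(2+32, 6+24, 5+22, …, 32+2, 26+0) = 34
v[10] = max(2+34, 6+32, 5+24, …, 26+2, 39+0) = 39
v[11] = max(2+39, 6+34, 5+32, …, 39+2, 19+0) = 41
v[12] = max(2+41, 6+39, 5+34, …, 19+2, 22+0) = 45
One optimal cutting: 10 + 2 → €39 + €6 = €45.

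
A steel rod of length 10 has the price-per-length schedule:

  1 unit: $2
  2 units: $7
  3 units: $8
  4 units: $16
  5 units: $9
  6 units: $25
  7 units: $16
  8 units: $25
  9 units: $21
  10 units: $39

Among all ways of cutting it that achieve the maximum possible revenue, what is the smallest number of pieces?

Let r[k] be the best obtainable value from length k. For each k, try every first piece i and keep the best of price[i] + r[k−i].
r[1] = 2
r[2] = 7
r[3] = 9  (first piece 1, then r[2]=7)
r[4] = 16
r[5] = 18  (first piece 1, then r[4]=16)
r[6] = 25
r[7] = 27  (first piece 1, then r[6]=25)
r[8] = 32  (first piece 2, then r[6]=25)
r[9] = 34  (first piece 1, then r[8]=32)
r[10] = 41  (first piece 4, then r[6]=25)
Maximum revenue is $41.
Now minimize piece count subject to staying optimal: for each k, pieces[k] = 1 + min over i with p[i]+r[k−i]=r[k] of pieces[k−i].
pieces[7] = 2
pieces[8] = 2
pieces[9] = 3
pieces[10] = 2

2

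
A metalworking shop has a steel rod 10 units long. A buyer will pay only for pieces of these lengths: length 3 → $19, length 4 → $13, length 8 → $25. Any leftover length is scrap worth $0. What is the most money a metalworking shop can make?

Consider every possible first cut. r[k] is the best of p[i]+r[k−i] over all sellable i≤k.
r[1] = 0
r[2] = 0
r[3] = 19
r[4] = max(19+0, 13+0) = 19
r[5] = max(19+0, 13+0) = 19
r[6] = max(19+19, 13+0) = 38
r[7] = max(19+19, 13+19) = 38
r[8] = max(19+19, 13+19, 25+0) = 38
r[9] = max(19+38, 13+19, 25+0) = 57
r[10] = max(19+38, 13+38, 25+0) = 57
One optimal cutting: pieces 3 + 3 + 3 with 1 unit of scrap → $57.

57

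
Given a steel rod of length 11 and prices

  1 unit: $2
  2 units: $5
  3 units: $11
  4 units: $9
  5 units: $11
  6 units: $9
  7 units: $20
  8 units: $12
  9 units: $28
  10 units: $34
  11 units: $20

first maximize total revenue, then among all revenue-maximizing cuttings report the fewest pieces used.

Build r[k] bottom-up: r[k] = max over allowed piece i of (p[i] + r[k−i]).
r[1] = 2
r[2] = max(2+2, 5+0) = 5
r[3] = max(2+5, 5+2, 11+0) = 11
r[4] = max(2+11, 5+5, 11+2, 9+0) = 13
r[5] = max(2+13, 5+11, 11+5, 9+2, 11+0) = 16
r[6] = max(2+16, 5+13, 11+11, 9+5, 11+2, 9+0) = 22
r[7] = max(2+22, 5+16, 11+13, …, 9+2, 20+0) = 24
r[8] = max(2+24, 5+22, 11+16, …, 20+2, 12+0) = 27
r[9] = max(2+27, 5+24, 11+22, …, 12+2, 28+0) = 33
r[10] = max(2+33, 5+27, 11+24, …, 28+2, 34+0) = 35
r[11] = max(2+35, 5+33, 11+27, …, 34+2, 20+0) = 38
Maximum revenue is $38.
Now minimize piece count subject to staying optimal: for each k, pieces[k] = 1 + min over i with p[i]+r[k−i]=r[k] of pieces[k−i].
pieces[8] = 3
pieces[9] = 3
pieces[10] = 4
pieces[11] = 4

4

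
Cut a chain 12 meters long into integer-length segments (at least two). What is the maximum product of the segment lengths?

81

Fill P[k] for k=2..12: at each k try every first piece i and multiply by the better of (k−i) uncut or P[k−i].
Small cases: P[2]=1, P[3]=2, P[4]=4, P[5]=6, P[6]=9.
P[7] = max(1×9, 2×6, 3×4, 4×3, 5×2, 6×1) = 12
P[8] = max(1×12, 2×9, 3×6, …, 6×2, 7×1) = 18
P[9] = max(1×18, 2×12, 3×9, …, 7×2, 8×1) = 27
P[10] = max(1×27, 2×18, 3×12, …, 8×2, 9×1) = 36
P[11] = max(1×36, 2×27, 3×18, …, 9×2, 10×1) = 54
P[12] = max(1×54, 2×36, 3×27, …, 10×2, 11×1) = 81
One optimal split: 3 + 3 + 3 + 3; product 3×3×3×3 = 81.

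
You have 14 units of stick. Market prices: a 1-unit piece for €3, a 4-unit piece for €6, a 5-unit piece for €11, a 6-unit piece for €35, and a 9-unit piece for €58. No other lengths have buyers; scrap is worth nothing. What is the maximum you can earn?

Build best[k] bottom-up: best[k] = max over allowed piece i of (p[i] + best[k−i]).
best[1] = 3
best[2] = 6  (first piece 1, then best[1]=3)
best[3] = 9  (first piece 1, then best[2]=6)
best[4] = max(3+9, 6+0) = 12
best[5] = max(3+12, 6+3, 11+0) = 15
best[6] = max(3+15, 6+6, 11+3, 35+0) = 35
best[7] = max(3+35, 6+9, 11+6, 35+3) = 38
best[8] = max(3+38, 6+12, 11+9, 35+6) = 41
best[9] = max(3+41, 6+15, 11+12, 35+9, 58+0) = 58
best[10] = max(3+58, 6+35, 11+15, 35+12, 58+3) = 61
best[11] = max(3+61, 6+38, 11+35, 35+15, 58+6) = 64
best[12] = max(3+64, 6+41, 11+38, 35+35, 58+9) = 70
best[13] = max(3+70, 6+58, 11+41, 35+38, 58+12) = 73
best[14] = max(3+73, 6+61, 11+58, 35+41, 58+15) = 76
One optimal cutting: 6 + 6 + 1 + 1 → €76.

76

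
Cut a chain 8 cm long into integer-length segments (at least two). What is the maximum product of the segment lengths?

Let m[k] be the best product for length k (with at least one cut). For each first piece i, the rest contributes max(k−i, m[k−i]).
Small cases: m[2]=1, m[3]=2.
m[4] = max(1·3, 2·2, 3·1) = 4
m[5] = max(1·4, 2·3, 3·2, 4·1) = 6
m[6] = max(1·6, 2·4, 3·3, 4·2, 5·1) = 9
m[7] = max(1·9, 2·6, 3·4, 4·3, 5·2, 6·1) = 12
m[8] = max(1·12, 2·9, 3·6, …, 6·2, 7·1) = 18
One optimal split: 3 + 3 + 2; product 3·3·2 = 18.

18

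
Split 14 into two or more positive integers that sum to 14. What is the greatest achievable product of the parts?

162

Define f[k] = max over 1≤i<k of i · max(k−i, f[k−i]); the inner max lets the remainder stay uncut if that's better.
Small cases: f[2]=1, f[3]=2, f[4]=4, f[5]=6, f[6]=9, f[7]=12.
f[8] = max(1*12, 2*9, 3*6, …, 6*2, 7*1) = 18
f[9] = max(1*18, 2*12, 3*9, …, 7*2, 8*1) = 27
f[10] = max(1*27, 2*18, 3*12, …, 8*2, 9*1) = 36
f[11] = max(1*36, 2*27, 3*18, …, 9*2, 10*1) = 54
f[12] = max(1*54, 2*36, 3*27, …, 10*2, 11*1) = 81
f[13] = max(1*81, 2*54, 3*36, …, 11*2, 12*1) = 108
f[14] = max(1*108, 2*81, 3*54, …, 12*2, 13*1) = 162
One optimal split: 3 + 3 + 3 + 3 + 2; product 3*3*3*3*2 = 162.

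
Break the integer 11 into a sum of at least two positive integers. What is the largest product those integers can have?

54

Define prod[k] = max over 1≤i<k of i · max(k−i, prod[k−i]); the inner max lets the remainder stay uncut if that's better.
prod[2] = 1*max(1,0) = 1*1 = 1
prod[3] = max(1*2, 2*1) = 2
prod[4] = max(1*3, 2*2, 3*1) = 4
prod[5] = max(1*4, 2*3, 3*2, 4*1) = 6
prod[6] = max(1*6, 2*4, 3*3, 4*2, 5*1) = 9
prod[7] = max(1*9, 2*6, 3*4, 4*3, 5*2, 6*1) = 12
prod[8] = max(1*12, 2*9, 3*6, …, 6*2, 7*1) = 18
prod[9] = max(1*18, 2*12, 3*9, …, 7*2, 8*1) = 27
prod[10] = max(1*27, 2*18, 3*12, …, 8*2, 9*1) = 36
prod[11] = max(1*36, 2*27, 3*18, …, 9*2, 10*1) = 54
One optimal split: 3 + 3 + 3 + 2; product 3*3*3*2 = 54.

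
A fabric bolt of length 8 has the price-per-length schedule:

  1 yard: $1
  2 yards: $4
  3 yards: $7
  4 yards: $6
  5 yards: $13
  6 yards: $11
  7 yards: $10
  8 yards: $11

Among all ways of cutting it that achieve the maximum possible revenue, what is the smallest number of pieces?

2

Let r[k] be the best obtainable value from length k. For each k, try every first piece i and keep the best of price[i] + r[k−i].
r[1] = 1
r[2] = max(1+1, 4+0) = 4
r[3] = max(1+4, 4+1, 7+0) = 7
r[4] = max(1+7, 4+4, 7+1, 6+0) = 8
r[5] = max(1+8, 4+7, 7+4, 6+1, 13+0) = 13
r[6] = max(1+13, 4+8, 7+7, 6+4, 13+1, 11+0) = 14
r[7] = max(1+14, 4+13, 7+8, …, 11+1, 10+0) = 17
r[8] = max(1+17, 4+14, 7+13, …, 10+1, 11+0) = 20
Maximum revenue is $20.
Now minimize piece count subject to staying optimal: for each k, pieces[k] = 1 + min over i with p[i]+r[k−i]=r[k] of pieces[k−i].
pieces[5] = 1
pieces[6] = 2
pieces[7] = 2
pieces[8] = 2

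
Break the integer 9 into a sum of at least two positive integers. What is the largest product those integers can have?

Define prod[k] = max over 1≤i<k of i · max(k−i, prod[k−i]); the inner max lets the remainder stay uncut if that's better.
Small cases: prod[2]=1, prod[3]=2, prod[4]=4.
prod[5] = max(1×4, 2×3, 3×2, 4×1) = 6
prod[6] = max(1×6, 2×4, 3×3, 4×2, 5×1) = 9
prod[7] = max(1×9, 2×6, 3×4, 4×3, 5×2, 6×1) = 12
prod[8] = max(1×12, 2×9, 3×6, …, 6×2, 7×1) = 18
prod[9] = max(1×18, 2×12, 3×9, …, 7×2, 8×1) = 27
One optimal split: 3 + 3 + 3; product 3×3×3 = 27.

27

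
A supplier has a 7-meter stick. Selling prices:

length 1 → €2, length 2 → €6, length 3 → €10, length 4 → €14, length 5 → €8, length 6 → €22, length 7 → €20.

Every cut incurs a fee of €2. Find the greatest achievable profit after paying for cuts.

22

Let net[k] be the best obtainable value from length k. For each k, try every first piece i and keep the best of price[i] + net[k−i] minus the 2 cut fee when i<k.
net[1] = 2
net[2] = 6
net[3] = 10
net[4] = 14
net[5] = 14  (first piece 1, then net[4]=14)
net[6] = 22
net[7] = 22  (first piece 1, then net[6]=22)
One optimal plan: pieces 6 + 1 (1 cut) → €24 − €2 = €22.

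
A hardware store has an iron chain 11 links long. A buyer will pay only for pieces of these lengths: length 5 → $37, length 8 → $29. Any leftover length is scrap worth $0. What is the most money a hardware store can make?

74

Let f[k] be the best obtainable value from length k. For each k, try every first piece i and keep the best of price[i] + f[k−i].
f[1] = 0
f[2] = 0
f[3] = 0
f[4] = 0
f[5] = 37
f[6] = 37
f[7] = 37
f[8] = 37
f[9] = 37
f[10] = 74  (first piece 5, then f[5]=37)
f[11] = 74
One optimal cutting: pieces 5 + 5 with 1 link of scrap → $74.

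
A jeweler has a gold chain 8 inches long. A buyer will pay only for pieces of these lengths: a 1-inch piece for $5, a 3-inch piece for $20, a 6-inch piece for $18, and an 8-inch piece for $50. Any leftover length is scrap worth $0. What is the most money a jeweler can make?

Build r[k] bottom-up: r[k] = max over allowed piece i of (p[i] + r[k−i]).
r[1] = 5
r[2] = 10  (first piece 1, then r[1]=5)
r[3] = 20
r[4] = 25  (first piece 1, then r[3]=20)
r[5] = 30  (first piece 1, then r[4]=25)
r[6] = 40  (first piece 3, then r[3]=20)
r[7] = 45  (first piece 1, then r[6]=40)
r[8] = 50  (first piece 1, then r[7]=45)
One optimal cutting: 3 + 3 + 1 + 1 → $50.

50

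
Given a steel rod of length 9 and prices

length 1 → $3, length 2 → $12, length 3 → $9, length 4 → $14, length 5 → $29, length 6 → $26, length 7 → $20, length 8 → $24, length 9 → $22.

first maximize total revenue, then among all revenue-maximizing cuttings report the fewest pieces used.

Consider every possible first cut. r[k] is the best of p[i]+r[k−i] over all sellable i≤k.
r[1] = 3
r[2] = max(3+3, 12+0) = 12
r[3] = max(3+12, 12+3, 9+0) = 15
r[4] = max(3+15, 12+12, 9+3, 14+0) = 24
r[5] = max(3+24, 12+15, 9+12, 14+3, 29+0) = 29
r[6] = max(3+29, 12+24, 9+15, 14+12, 29+3, 26+0) = 36
r[7] = max(3+36, 12+29, 9+24, …, 26+3, 20+0) = 41
r[8] = max(3+41, 12+36, 9+29, …, 20+3, 24+0) = 48
r[9] = max(3+48, 12+41, 9+36, …, 24+3, 22+0) = 53
Maximum revenue is $53.
Now minimize piece count subject to staying optimal: for each k, pieces[k] = 1 + min over i with p[i]+r[k−i]=r[k] of pieces[k−i].
pieces[6] = 3
pieces[7] = 2
pieces[8] = 4
pieces[9] = 3

3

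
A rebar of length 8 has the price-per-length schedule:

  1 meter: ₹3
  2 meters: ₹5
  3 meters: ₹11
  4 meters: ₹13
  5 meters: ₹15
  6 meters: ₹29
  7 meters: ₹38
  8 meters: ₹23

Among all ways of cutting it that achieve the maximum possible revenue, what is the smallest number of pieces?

2

Consider every possible first cut. r[k] is the best of p[i]+r[k−i] over all sellable i≤k.
r[1] = 3
r[2] = max(3+3, 5+0) = 6
r[3] = max(3+6, 5+3, 11+0) = 11
r[4] = max(3+11, 5+6, 11+3, 13+0) = 14
r[5] = max(3+14, 5+11, 11+6, 13+3, 15+0) = 17
r[6] = max(3+17, 5+14, 11+11, 13+6, 15+3, 29+0) = 29
r[7] = max(3+29, 5+17, 11+14, …, 29+3, 38+0) = 38
r[8] = max(3+38, 5+29, 11+17, …, 38+3, 23+0) = 41
Maximum revenue is ₹41.
Now minimize piece count subject to staying optimal: for each k, pieces[k] = 1 + min over i with p[i]+r[k−i]=r[k] of pieces[k−i].
pieces[5] = 3
pieces[6] = 1
pieces[7] = 1
pieces[8] = 2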